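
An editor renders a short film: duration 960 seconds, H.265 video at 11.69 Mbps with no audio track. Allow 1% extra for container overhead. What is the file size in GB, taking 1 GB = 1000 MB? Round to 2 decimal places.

1.42 GB

Total bitrate: 11.69 Mbps.
Stream data: 11.690 Mbps × 960 s = 11222.4 Mb.
With 1% container overhead: ×1.01.
11,335 Mb ÷ 8 = 1,417 MB → 1.417 GB.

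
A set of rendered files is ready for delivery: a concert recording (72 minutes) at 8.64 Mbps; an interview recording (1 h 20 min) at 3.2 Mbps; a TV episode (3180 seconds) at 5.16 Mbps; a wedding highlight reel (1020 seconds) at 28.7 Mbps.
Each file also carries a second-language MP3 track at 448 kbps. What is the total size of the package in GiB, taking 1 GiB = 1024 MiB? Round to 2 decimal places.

12.15 GiB

Audio: 448 kbps = 0.448 Mbps.
concert recording: 9.088 Mbps × 4320 s = 39260.2 Mb
interview recording: 3.648 Mbps × 4800 s = 17510.4 Mb
TV episode: 5.608 Mbps × 3180 s = 17833.4 Mb
wedding highlight reel: 29.148 Mbps × 1020 s = 29731.0 Mb
Total: 104335.0 Mb = 13041.9 MB.
= 12.15 GiB.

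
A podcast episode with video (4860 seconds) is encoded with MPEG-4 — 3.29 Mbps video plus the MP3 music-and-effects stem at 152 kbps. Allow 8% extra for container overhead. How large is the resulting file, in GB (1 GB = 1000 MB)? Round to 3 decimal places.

Audio: 152 kbps = 0.152 Mbps.
Total bitrate: 3.29 + 0.152 = 3.442 Mbps.
Stream data: 3.442 Mbps × 4860 s = 16728.1 Mb.
With 8% container overhead: ×1.08.
18,066 Mb ÷ 8 = 2,258 MB → 2.258 GB.

2.258 GB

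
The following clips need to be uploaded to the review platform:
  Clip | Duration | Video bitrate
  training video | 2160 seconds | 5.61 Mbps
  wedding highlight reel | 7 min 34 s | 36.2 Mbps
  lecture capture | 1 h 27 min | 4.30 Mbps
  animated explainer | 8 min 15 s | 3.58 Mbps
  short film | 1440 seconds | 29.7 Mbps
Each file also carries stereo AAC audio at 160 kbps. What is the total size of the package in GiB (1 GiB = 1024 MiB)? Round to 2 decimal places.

Audio: 160 kbps = 0.160 Mbps.
training video: 5.770 Mbps × 2160 s = 12463.2 Mb
wedding highlight reel: 36.360 Mbps × 454 s = 16507.4 Mb
lecture capture: 4.460 Mbps × 5220 s = 23281.2 Mb
animated explainer: 3.740 Mbps × 495 s = 1851.3 Mb
short film: 29.860 Mbps × 1440 s = 42998.4 Mb
Total: 97101.5 Mb = 12137.7 MB.
= 11.30 GiB.

11.30 GiB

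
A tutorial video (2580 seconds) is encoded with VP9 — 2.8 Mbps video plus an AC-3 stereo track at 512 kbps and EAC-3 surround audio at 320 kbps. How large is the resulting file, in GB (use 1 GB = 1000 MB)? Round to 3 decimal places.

1.171 GB

Audio total: 512 + 320 = 832 kbps = 0.832 Mbps.
Total bitrate: 2.8 + 0.832 = 3.632 Mbps.
Stream data: 3.632 Mbps × 2580 s = 9370.6 Mb.
9,371 Mb ÷ 8 = 1,171 MB → 1.171 GB.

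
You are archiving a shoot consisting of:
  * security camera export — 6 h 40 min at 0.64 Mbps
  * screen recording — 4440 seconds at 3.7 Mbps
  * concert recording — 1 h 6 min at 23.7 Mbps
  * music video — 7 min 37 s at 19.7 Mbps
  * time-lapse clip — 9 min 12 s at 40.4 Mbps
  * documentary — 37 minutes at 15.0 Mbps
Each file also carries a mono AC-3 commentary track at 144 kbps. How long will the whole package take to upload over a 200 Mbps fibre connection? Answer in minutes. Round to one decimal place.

Audio: 144 kbps = 0.144 Mbps.
security camera export: 0.784 Mbps × 24000 s = 18816.0 Mb
screen recording: 3.844 Mbps × 4440 s = 17067.4 Mb
concert recording: 23.844 Mbps × 3960 s = 94422.2 Mb
music video: 19.844 Mbps × 457 s = 9068.7 Mb
time-lapse clip: 40.544 Mbps × 552 s = 22380.3 Mb
documentary: 15.144 Mbps × 2220 s = 33619.7 Mb
Total: 195374.3 Mb = 24421.8 MB.
At 200 Mbps: 195374.3 / 200 = 977 s ≈ 16.3 minutes.

16.3 minutes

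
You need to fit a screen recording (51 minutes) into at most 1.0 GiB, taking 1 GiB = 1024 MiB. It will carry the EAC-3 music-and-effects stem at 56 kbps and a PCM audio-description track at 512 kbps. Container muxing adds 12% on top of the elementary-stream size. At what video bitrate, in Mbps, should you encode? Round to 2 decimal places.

Budget: 1.0 GiB = 8589.9 Mb.
Stream payload after overhead: 8589.9 / 1.12 = 7669.6 Mb.
51 min = 3060 s
Total bitrate budget: 7669.6 Mb / 3060 s = 2.506 Mbps.
Audio total: 56 + 512 = 568 kbps = 0.568 Mbps.
Video: 2.506 − 0.568 = 1.938 Mbps.

1.94 Mbps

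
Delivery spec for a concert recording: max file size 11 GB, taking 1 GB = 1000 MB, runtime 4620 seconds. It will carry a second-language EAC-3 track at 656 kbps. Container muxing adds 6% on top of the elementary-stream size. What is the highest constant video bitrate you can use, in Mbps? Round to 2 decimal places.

17.31 Mbps

Budget: 11 GB = 88000.0 Mb.
Stream payload after overhead: 88000.0 / 1.06 = 83018.9 Mb.
Total bitrate budget: 83018.9 Mb / 4620 s = 17.969 Mbps.
Audio: 656 kbps = 0.656 Mbps.
Video: 17.969 − 0.656 = 17.313 Mbps.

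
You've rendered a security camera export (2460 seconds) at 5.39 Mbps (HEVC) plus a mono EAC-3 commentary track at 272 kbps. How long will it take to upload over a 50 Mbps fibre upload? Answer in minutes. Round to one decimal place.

4.6 minutes

Audio: 272 kbps = 0.272 Mbps.
Total bitrate: 5.662 Mbps.
File: 5.662 Mbps × 2460 s = 13928.5 Mb.
At 50 Mbps: 13928.5 / 50 = 278.6 s ≈ 4.64 minutes.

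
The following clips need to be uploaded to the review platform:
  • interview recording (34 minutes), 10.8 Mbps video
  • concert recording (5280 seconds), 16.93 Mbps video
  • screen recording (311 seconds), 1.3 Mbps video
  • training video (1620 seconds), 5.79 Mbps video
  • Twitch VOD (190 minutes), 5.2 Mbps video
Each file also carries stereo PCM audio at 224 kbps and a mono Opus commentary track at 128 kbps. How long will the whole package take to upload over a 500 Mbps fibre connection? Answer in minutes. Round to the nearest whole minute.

Audio total: 224 + 128 = 352 kbps = 0.352 Mbps.
interview recording: 11.152 Mbps × 2040 s = 22750.1 Mb
concert recording: 17.282 Mbps × 5280 s = 91249.0 Mb
screen recording: 1.652 Mbps × 311 s = 513.8 Mb
training video: 6.142 Mbps × 1620 s = 9950.0 Mb
Twitch VOD: 5.552 Mbps × 11400 s = 63292.8 Mb
Total: 187755.7 Mb = 23469.5 MB.
At 500 Mbps: 187755.7 / 500 = 376 s ≈ 6.26 minutes.

6 minutes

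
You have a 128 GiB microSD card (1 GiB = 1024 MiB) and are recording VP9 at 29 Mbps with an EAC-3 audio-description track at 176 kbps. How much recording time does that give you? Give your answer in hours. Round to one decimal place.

Audio: 176 kbps = 0.176 Mbps.
Total bitrate: 29 + 0.176 = 29.176 Mbps.
Capacity: 128 GiB = 1,099,512 Mb.
Recording time: 1,099,512 / 29.176 = 37,685 s ≈ 10.5 hours.

10.5 hours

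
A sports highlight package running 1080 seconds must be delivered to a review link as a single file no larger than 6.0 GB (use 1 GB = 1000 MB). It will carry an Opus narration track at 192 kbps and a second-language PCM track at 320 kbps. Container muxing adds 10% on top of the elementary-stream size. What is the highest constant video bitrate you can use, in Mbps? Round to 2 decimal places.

Budget: 6.0 GB = 48000.0 Mb.
Stream payload after overhead: 48000.0 / 1.10 = 43636.4 Mb.
Total bitrate budget: 43636.4 Mb / 1080 s = 40.404 Mbps.
Audio total: 192 + 320 = 512 kbps = 0.512 Mbps.
Video: 40.404 − 0.512 = 39.892 Mbps.

39.89 Mbps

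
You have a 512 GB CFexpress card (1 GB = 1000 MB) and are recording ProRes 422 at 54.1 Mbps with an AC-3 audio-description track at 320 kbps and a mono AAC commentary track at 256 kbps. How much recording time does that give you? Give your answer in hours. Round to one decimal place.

Audio total: 320 + 256 = 576 kbps = 0.576 Mbps.
Total bitrate: 54.1 + 0.576 = 54.676 Mbps.
Capacity: 512 GB = 4,096,000 Mb.
Recording time: 4,096,000 / 54.676 = 74,914 s ≈ 20.8 hours.

20.8 hours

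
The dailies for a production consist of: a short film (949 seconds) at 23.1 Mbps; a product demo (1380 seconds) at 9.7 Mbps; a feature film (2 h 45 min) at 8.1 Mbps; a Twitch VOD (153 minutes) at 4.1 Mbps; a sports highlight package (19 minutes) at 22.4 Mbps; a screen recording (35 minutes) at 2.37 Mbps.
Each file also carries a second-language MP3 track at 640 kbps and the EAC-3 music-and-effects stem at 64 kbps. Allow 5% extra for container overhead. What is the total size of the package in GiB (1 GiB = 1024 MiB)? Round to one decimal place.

Audio total: 640 + 64 = 704 kbps = 0.704 Mbps.
short film: 23.804 Mbps × 949 s × 1.05 = 23719.5 Mb
product demo: 10.404 Mbps × 1380 s × 1.05 = 15075.4 Mb
feature film: 8.804 Mbps × 9900 s × 1.05 = 91517.6 Mb
Twitch VOD: 4.804 Mbps × 9180 s × 1.05 = 46305.8 Mb
sports highlight package: 23.104 Mbps × 1140 s × 1.05 = 27655.5 Mb
screen recording: 3.074 Mbps × 2100 s × 1.05 = 6778.2 Mb
Total: 211051.9 Mb = 26381.5 MB.
= 24.57 GiB.

24.6 GiB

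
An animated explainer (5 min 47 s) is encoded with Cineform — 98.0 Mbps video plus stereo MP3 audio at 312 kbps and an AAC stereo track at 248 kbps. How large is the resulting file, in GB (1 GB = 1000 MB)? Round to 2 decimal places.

5 min 47 s = 347 s
Audio total: 312 + 248 = 560 kbps = 0.560 Mbps.
Total bitrate: 98.0 + 0.560 = 98.560 Mbps.
Stream data: 98.560 Mbps × 347 s = 34200.3 Mb.
34,200 Mb ÷ 8 = 4,275 MB → 4.275 GB.

4.28 GB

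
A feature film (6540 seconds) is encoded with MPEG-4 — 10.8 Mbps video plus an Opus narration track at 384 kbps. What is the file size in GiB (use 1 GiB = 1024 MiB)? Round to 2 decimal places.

8.52 GiB

Audio: 384 kbps = 0.384 Mbps.
Total bitrate: 10.8 + 0.384 = 11.184 Mbps.
Stream data: 11.184 Mbps × 6540 s = 73143.4 Mb.
73,143 Mb = 9,142,920,000 bytes ÷ 1,073,741,824 = 8.515 GiB.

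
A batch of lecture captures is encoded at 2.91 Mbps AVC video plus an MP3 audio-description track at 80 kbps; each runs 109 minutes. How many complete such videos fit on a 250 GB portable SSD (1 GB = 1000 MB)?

109 min = 6540 s
Audio: 80 kbps = 0.080 Mbps.
Total bitrate: 2.990 Mbps.
Per item: 2.990 Mbps × 6540 s = 19,555 Mb = 2,444 MB.
Capacity: 250 GB = 2,000,000 Mb; 102.28 items → 102 complete.

102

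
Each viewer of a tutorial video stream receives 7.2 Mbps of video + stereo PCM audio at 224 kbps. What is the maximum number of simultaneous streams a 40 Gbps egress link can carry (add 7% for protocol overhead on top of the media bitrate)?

5035

Audio: 224 kbps = 0.224 Mbps.
Per-viewer media rate: 7.424 Mbps.
On the wire with 7% overhead: 7.944 Mbps.
40 Gbps = 40,000 Mbps; 40,000 / 7.944 = 5035.45 → 5035 viewers.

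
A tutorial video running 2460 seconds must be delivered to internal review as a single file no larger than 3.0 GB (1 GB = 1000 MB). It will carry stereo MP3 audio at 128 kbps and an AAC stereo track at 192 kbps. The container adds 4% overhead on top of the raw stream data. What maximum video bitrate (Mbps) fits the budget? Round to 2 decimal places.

Budget: 3.0 GB = 24000.0 Mb.
Stream payload after overhead: 24000.0 / 1.04 = 23076.9 Mb.
Total bitrate budget: 23076.9 Mb / 2460 s = 9.381 Mbps.
Audio total: 128 + 192 = 320 kbps = 0.320 Mbps.
Video: 9.381 − 0.320 = 9.061 Mbps.

9.06 Mbps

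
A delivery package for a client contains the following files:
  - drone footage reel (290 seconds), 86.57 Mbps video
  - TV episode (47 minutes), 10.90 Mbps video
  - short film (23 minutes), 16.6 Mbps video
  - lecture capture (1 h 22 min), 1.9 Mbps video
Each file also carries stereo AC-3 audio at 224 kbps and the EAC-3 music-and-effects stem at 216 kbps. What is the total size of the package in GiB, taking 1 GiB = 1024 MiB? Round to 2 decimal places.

Audio total: 224 + 216 = 440 kbps = 0.440 Mbps.
drone footage reel: 87.010 Mbps × 290 s = 25232.9 Mb
TV episode: 11.340 Mbps × 2820 s = 31978.8 Mb
short film: 17.040 Mbps × 1380 s = 23515.2 Mb
lecture capture: 2.340 Mbps × 4920 s = 11512.8 Mb
Total: 92239.7 Mb = 11530.0 MB.
= 10.74 GiB.

10.74 GiB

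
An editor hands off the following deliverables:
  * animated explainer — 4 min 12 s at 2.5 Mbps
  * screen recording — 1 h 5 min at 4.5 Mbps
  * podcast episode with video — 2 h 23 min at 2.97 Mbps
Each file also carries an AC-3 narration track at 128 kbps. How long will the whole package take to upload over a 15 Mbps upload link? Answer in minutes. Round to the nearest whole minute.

Audio: 128 kbps = 0.128 Mbps.
animated explainer: 2.628 Mbps × 252 s = 662.3 Mb
screen recording: 4.628 Mbps × 3900 s = 18049.2 Mb
podcast episode with video: 3.098 Mbps × 8580 s = 26580.8 Mb
Total: 45292.3 Mb = 5661.5 MB.
At 15 Mbps: 45292.3 / 15 = 3019 s ≈ 50.3 minutes.

50 minutes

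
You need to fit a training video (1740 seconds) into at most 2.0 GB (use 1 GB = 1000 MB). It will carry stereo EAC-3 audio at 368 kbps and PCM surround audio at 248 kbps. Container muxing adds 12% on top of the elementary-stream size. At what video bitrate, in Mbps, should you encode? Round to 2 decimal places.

Budget: 2.0 GB = 16000.0 Mb.
Stream payload after overhead: 16000.0 / 1.12 = 14285.7 Mb.
Total bitrate budget: 14285.7 Mb / 1740 s = 8.210 Mbps.
Audio total: 368 + 248 = 616 kbps = 0.616 Mbps.
Video: 8.210 − 0.616 = 7.594 Mbps.

7.59 Mbps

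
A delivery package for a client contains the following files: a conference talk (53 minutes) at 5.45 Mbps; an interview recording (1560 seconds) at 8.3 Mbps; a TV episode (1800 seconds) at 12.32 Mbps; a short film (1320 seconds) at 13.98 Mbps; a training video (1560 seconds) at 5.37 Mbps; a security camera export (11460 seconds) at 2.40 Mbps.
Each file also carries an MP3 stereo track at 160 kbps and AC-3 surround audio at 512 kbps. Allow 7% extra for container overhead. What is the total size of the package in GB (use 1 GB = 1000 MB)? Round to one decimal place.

Audio total: 160 + 512 = 672 kbps = 0.672 Mbps.
conference talk: 6.122 Mbps × 3180 s × 1.07 = 20830.7 Mb
interview recording: 8.972 Mbps × 1560 s × 1.07 = 14976.1 Mb
TV episode: 12.992 Mbps × 1800 s × 1.07 = 25022.6 Mb
short film: 14.652 Mbps × 1320 s × 1.07 = 20694.5 Mb
training video: 6.042 Mbps × 1560 s × 1.07 = 10085.3 Mb
security camera export: 3.072 Mbps × 11460 s × 1.07 = 37669.5 Mb
Total: 129278.6 Mb = 16159.8 MB.
= 16.16 GB.

16.2 GB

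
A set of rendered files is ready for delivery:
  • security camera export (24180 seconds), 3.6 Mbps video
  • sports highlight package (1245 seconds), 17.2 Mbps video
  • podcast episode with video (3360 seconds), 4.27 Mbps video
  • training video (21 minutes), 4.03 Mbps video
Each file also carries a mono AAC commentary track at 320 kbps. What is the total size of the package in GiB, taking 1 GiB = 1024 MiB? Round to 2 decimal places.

Audio: 320 kbps = 0.320 Mbps.
security camera export: 3.920 Mbps × 24180 s = 94785.6 Mb
sports highlight package: 17.520 Mbps × 1245 s = 21812.4 Mb
podcast episode with video: 4.590 Mbps × 3360 s = 15422.4 Mb
training video: 4.350 Mbps × 1260 s = 5481.0 Mb
Total: 137501.4 Mb = 17187.7 MB.
= 16.01 GiB.

16.01 GiB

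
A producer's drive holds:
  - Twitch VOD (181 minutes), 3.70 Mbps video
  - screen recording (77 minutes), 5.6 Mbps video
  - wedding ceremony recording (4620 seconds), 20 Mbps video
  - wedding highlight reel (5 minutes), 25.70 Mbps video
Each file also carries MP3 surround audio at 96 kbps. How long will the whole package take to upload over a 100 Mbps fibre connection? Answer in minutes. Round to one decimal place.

28.0 minutes

Audio: 96 kbps = 0.096 Mbps.
Twitch VOD: 3.796 Mbps × 10860 s = 41224.6 Mb
screen recording: 5.696 Mbps × 4620 s = 26315.5 Mb
wedding ceremony recording: 20.096 Mbps × 4620 s = 92843.5 Mb
wedding highlight reel: 25.796 Mbps × 300 s = 7738.8 Mb
Total: 168122.4 Mb = 21015.3 MB.
At 100 Mbps: 168122.4 / 100 = 1681 s ≈ 28 minutes.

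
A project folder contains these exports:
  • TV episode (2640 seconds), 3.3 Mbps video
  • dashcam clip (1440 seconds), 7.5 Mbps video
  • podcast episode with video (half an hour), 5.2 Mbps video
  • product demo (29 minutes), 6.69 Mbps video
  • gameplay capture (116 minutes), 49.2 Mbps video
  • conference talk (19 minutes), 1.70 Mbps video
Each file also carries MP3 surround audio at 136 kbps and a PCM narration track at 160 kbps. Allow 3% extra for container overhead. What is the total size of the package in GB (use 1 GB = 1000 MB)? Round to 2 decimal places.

50.15 GB

Audio total: 136 + 160 = 296 kbps = 0.296 Mbps.
TV episode: 3.596 Mbps × 2640 s × 1.03 = 9778.2 Mb
dashcam clip: 7.796 Mbps × 1440 s × 1.03 = 11563.0 Mb
podcast episode with video: 5.496 Mbps × 1800 s × 1.03 = 10189.6 Mb
product demo: 6.986 Mbps × 1740 s × 1.03 = 12520.3 Mb
gameplay capture: 49.496 Mbps × 6960 s × 1.03 = 354826.9 Mb
conference talk: 1.996 Mbps × 1140 s × 1.03 = 2343.7 Mb
Total: 401221.8 Mb = 50152.7 MB.
= 50.15 GB.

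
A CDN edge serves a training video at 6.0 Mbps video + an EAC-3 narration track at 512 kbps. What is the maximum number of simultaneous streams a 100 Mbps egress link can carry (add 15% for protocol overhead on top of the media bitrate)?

Audio: 512 kbps = 0.512 Mbps.
Per-viewer media rate: 6.512 Mbps.
On the wire with 15% overhead: 7.489 Mbps.
100 Mbps = 100.0 Mbps; 100.0 / 7.489 = 13.35 → 13 viewers.

13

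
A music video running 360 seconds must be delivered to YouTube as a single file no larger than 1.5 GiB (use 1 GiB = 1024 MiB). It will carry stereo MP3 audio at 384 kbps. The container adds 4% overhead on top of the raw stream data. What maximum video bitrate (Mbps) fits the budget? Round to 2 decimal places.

34.03 Mbps

Budget: 1.5 GiB = 12884.9 Mb.
Stream payload after overhead: 12884.9 / 1.04 = 12389.3 Mb.
Total bitrate budget: 12389.3 Mb / 360 s = 34.415 Mbps.
Audio: 384 kbps = 0.384 Mbps.
Video: 34.415 − 0.384 = 34.031 Mbps.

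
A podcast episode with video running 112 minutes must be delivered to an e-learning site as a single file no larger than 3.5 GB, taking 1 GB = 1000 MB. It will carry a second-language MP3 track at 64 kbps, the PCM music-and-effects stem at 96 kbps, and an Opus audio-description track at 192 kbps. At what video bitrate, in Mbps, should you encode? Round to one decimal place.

Budget: 3.5 GB = 28000.0 Mb.
112 min = 6720 s
Total bitrate budget: 28000.0 Mb / 6720 s = 4.167 Mbps.
Audio total: 64 + 96 + 192 = 352 kbps = 0.352 Mbps.
Video: 4.167 − 0.352 = 3.815 Mbps.

3.8 Mbps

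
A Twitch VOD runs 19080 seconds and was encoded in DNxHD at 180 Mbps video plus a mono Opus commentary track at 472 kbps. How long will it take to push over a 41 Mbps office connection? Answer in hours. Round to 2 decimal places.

Audio: 472 kbps = 0.472 Mbps.
Total bitrate: 180.472 Mbps.
File: 180.472 Mbps × 19080 s = 3443405.8 Mb.
At 41 Mbps: 3443405.8 / 41 = 83985.5 s ≈ 23.3 hours.

23.33 hours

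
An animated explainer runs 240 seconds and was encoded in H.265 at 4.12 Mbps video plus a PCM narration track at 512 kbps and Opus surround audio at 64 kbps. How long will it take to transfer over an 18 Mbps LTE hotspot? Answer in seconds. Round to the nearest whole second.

63 seconds

Audio total: 512 + 64 = 576 kbps = 0.576 Mbps.
Total bitrate: 4.696 Mbps.
File: 4.696 Mbps × 240 s = 1127.0 Mb.
At 18 Mbps: 1127.0 / 18 = 62.6 s ≈ 62.6 seconds.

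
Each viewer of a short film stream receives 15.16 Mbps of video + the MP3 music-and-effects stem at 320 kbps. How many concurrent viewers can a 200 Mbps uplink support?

Audio: 320 kbps = 0.320 Mbps.
Per-viewer media rate: 15.480 Mbps.
200 Mbps = 200.0 Mbps; 200.0 / 15.480 = 12.92 → 12 viewers.

12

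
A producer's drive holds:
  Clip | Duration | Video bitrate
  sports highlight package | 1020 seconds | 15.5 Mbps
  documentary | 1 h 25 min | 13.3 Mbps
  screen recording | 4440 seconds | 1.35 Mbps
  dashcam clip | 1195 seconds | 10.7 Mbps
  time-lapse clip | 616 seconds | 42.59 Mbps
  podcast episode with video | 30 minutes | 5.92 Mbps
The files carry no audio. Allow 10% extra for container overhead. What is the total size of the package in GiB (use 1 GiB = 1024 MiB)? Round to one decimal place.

sports highlight package: 15.500 Mbps × 1020 s × 1.10 = 17391.0 Mb
documentary: 13.300 Mbps × 5100 s × 1.10 = 74613.0 Mb
screen recording: 1.350 Mbps × 4440 s × 1.10 = 6593.4 Mb
dashcam clip: 10.700 Mbps × 1195 s × 1.10 = 14065.1 Mb
time-lapse clip: 42.590 Mbps × 616 s × 1.10 = 28859.0 Mb
podcast episode with video: 5.920 Mbps × 1800 s × 1.10 = 11721.6 Mb
Total: 153243.1 Mb = 19155.4 MB.
= 17.84 GiB.

17.8 GiB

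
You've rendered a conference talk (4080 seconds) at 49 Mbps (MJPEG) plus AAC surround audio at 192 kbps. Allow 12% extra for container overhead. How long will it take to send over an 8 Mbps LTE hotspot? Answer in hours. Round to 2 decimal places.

7.81 hours

Audio: 192 kbps = 0.192 Mbps.
Total bitrate: 49.192 Mbps.
File: 49.192 Mbps × 4080 s = 200703.4 Mb.
With 12% container overhead: ×1.12. → 224787.8 Mb.
At 8 Mbps: 224787.8 / 8 = 28098.5 s ≈ 7.81 hours.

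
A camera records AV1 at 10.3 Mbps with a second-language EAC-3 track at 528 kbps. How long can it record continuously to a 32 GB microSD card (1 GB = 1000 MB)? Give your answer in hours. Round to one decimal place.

Audio: 528 kbps = 0.528 Mbps.
Total bitrate: 10.3 + 0.528 = 10.828 Mbps.
Capacity: 32 GB = 256,000 Mb.
Recording time: 256,000 / 10.828 = 23,642 s ≈ 6.57 hours.

6.6 hours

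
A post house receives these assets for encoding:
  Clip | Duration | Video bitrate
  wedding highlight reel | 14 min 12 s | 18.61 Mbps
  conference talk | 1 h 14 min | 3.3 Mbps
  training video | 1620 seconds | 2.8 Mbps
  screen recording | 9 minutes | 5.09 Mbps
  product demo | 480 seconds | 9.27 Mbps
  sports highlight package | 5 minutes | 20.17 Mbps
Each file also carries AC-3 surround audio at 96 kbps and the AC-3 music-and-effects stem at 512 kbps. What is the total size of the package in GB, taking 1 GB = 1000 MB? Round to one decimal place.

Audio total: 96 + 512 = 608 kbps = 0.608 Mbps.
wedding highlight reel: 19.218 Mbps × 852 s = 16373.7 Mb
conference talk: 3.908 Mbps × 4440 s = 17351.5 Mb
training video: 3.408 Mbps × 1620 s = 5521.0 Mb
screen recording: 5.698 Mbps × 540 s = 3076.9 Mb
product demo: 9.878 Mbps × 480 s = 4741.4 Mb
sports highlight package: 20.778 Mbps × 300 s = 6233.4 Mb
Total: 53298.0 Mb = 6662.2 MB.
= 6.662 GB.

6.7 GB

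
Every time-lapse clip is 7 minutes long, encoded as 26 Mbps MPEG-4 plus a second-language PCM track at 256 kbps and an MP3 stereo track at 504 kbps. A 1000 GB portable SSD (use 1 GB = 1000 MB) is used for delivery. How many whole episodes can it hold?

711

7 min = 420 s
Audio total: 256 + 504 = 760 kbps = 0.760 Mbps.
Total bitrate: 26.760 Mbps.
Per item: 26.760 Mbps × 420 s = 11,239 Mb = 1,405 MB.
Capacity: 1000 GB = 8,000,000 Mb; 711.79 items → 711 complete.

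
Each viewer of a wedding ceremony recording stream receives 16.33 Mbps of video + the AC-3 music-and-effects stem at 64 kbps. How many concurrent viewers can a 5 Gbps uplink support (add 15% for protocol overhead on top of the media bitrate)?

265

Audio: 64 kbps = 0.064 Mbps.
Per-viewer media rate: 16.394 Mbps.
On the wire with 15% overhead: 18.853 Mbps.
5 Gbps = 5,000 Mbps; 5,000 / 18.853 = 265.21 → 265 viewers.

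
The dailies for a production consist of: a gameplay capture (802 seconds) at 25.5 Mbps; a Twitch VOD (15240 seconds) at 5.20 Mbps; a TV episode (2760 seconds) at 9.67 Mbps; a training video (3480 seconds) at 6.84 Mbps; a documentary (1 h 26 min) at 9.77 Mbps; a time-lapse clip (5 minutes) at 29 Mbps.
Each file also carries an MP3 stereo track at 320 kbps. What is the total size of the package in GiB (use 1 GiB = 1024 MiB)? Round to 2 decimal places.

Audio: 320 kbps = 0.320 Mbps.
gameplay capture: 25.820 Mbps × 802 s = 20707.6 Mb
Twitch VOD: 5.520 Mbps × 15240 s = 84124.8 Mb
TV episode: 9.990 Mbps × 2760 s = 27572.4 Mb
training video: 7.160 Mbps × 3480 s = 24916.8 Mb
documentary: 10.090 Mbps × 5160 s = 52064.4 Mb
time-lapse clip: 29.320 Mbps × 300 s = 8796.0 Mb
Total: 218182.0 Mb = 27272.8 MB.
= 25.40 GiB.

25.40 GiB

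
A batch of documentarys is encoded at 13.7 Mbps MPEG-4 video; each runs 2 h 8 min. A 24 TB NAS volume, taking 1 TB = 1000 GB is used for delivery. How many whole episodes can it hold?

1824

2 h 8 min = 128 min = 7680 s
Per item: 13.700 Mbps × 7680 s = 105,216 Mb = 13,152 MB.
Capacity: 24 TB = 192,000,000 Mb; 1824.82 items → 1824 complete.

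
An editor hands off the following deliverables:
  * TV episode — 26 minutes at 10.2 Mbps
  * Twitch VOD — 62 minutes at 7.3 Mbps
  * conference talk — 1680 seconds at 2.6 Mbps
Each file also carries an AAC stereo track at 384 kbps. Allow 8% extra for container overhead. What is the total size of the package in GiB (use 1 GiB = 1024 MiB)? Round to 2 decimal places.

Audio: 384 kbps = 0.384 Mbps.
TV episode: 10.584 Mbps × 1560 s × 1.08 = 17831.9 Mb
Twitch VOD: 7.684 Mbps × 3720 s × 1.08 = 30871.2 Mb
conference talk: 2.984 Mbps × 1680 s × 1.08 = 5414.2 Mb
Total: 54117.3 Mb = 6764.7 MB.
= 6.300 GiB.

6.30 GiB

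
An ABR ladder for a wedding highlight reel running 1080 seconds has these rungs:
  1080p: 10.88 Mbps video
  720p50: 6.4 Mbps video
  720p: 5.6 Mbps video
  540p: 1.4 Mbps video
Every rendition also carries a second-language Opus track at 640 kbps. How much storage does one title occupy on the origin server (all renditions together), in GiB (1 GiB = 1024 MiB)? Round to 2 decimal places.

3.37 GiB

Audio: 640 kbps = 0.640 Mbps.
Sum of rendition bitrates: (10.88+0.640) + (6.4+0.640) + (5.6+0.640) + (1.4+0.640) = 26.840 Mbps.
× 1080 s = 28,987 Mb = 3,623 MB = 3.375 GiB.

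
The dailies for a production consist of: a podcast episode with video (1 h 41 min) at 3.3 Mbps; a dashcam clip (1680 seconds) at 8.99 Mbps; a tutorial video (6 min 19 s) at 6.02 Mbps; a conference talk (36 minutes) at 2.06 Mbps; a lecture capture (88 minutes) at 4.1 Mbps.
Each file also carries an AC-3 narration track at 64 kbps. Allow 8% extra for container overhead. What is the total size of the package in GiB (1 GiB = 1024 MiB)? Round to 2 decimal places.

8.11 GiB

Audio: 64 kbps = 0.064 Mbps.
podcast episode with video: 3.364 Mbps × 6060 s × 1.08 = 22016.7 Mb
dashcam clip: 9.054 Mbps × 1680 s × 1.08 = 16427.6 Mb
tutorial video: 6.084 Mbps × 379 s × 1.08 = 2490.3 Mb
conference talk: 2.124 Mbps × 2160 s × 1.08 = 4954.9 Mb
lecture capture: 4.164 Mbps × 5280 s × 1.08 = 23744.8 Mb
Total: 69634.2 Mb = 8704.3 MB.
= 8.106 GiB.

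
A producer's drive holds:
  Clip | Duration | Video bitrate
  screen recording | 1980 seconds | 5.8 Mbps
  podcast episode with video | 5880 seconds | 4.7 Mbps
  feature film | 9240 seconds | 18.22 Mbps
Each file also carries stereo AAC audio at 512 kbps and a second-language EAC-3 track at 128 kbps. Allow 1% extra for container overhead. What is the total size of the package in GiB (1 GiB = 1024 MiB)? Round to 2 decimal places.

Audio total: 512 + 128 = 640 kbps = 0.640 Mbps.
screen recording: 6.440 Mbps × 1980 s × 1.01 = 12878.7 Mb
podcast episode with video: 5.340 Mbps × 5880 s × 1.01 = 31713.2 Mb
feature film: 18.860 Mbps × 9240 s × 1.01 = 176009.1 Mb
Total: 220601.0 Mb = 27575.1 MB.
= 25.68 GiB.

25.68 GiB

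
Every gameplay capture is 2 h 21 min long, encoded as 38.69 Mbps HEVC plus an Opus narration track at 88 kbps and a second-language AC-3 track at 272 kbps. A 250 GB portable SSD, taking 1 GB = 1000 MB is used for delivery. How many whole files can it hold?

6

2 h 21 min = 141 min = 8460 s
Audio total: 88 + 272 = 360 kbps = 0.360 Mbps.
Total bitrate: 39.050 Mbps.
Per item: 39.050 Mbps × 8460 s = 330,363 Mb = 41,295 MB.
Capacity: 250 GB = 2,000,000 Mb; 6.05 items → 6 complete.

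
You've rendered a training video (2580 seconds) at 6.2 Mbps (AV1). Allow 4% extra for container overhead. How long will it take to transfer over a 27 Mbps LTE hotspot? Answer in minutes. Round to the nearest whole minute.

10 minutes

File: 6.200 Mbps × 2580 s = 15996.0 Mb.
With 4% container overhead: ×1.04. → 16635.8 Mb.
At 27 Mbps: 16635.8 / 27 = 616.1 s ≈ 10.3 minutes.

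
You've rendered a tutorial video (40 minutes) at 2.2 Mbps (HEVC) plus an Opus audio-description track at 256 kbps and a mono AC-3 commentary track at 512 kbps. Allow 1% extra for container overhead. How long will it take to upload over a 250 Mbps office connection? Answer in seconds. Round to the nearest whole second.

40 min = 2400 s
Audio total: 256 + 512 = 768 kbps = 0.768 Mbps.
Total bitrate: 2.968 Mbps.
File: 2.968 Mbps × 2400 s = 7123.2 Mb.
With 1% container overhead: ×1.01. → 7194.4 Mb.
At 250 Mbps: 7194.4 / 250 = 28.8 s ≈ 28.8 seconds.

29 seconds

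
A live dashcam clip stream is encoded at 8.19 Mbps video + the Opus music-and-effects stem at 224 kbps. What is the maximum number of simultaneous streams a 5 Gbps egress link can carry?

Audio: 224 kbps = 0.224 Mbps.
Per-viewer media rate: 8.414 Mbps.
5 Gbps = 5,000 Mbps; 5,000 / 8.414 = 594.25 → 594 viewers.

594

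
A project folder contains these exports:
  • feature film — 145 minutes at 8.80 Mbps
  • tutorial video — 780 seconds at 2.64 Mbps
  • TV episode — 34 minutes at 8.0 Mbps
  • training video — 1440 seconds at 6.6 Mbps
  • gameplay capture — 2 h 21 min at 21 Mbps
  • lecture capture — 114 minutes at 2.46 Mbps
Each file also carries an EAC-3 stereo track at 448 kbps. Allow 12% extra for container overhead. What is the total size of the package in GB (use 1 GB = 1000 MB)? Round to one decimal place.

Audio: 448 kbps = 0.448 Mbps.
feature film: 9.248 Mbps × 8700 s × 1.12 = 90112.5 Mb
tutorial video: 3.088 Mbps × 780 s × 1.12 = 2697.7 Mb
TV episode: 8.448 Mbps × 2040 s × 1.12 = 19302.0 Mb
training video: 7.048 Mbps × 1440 s × 1.12 = 11367.0 Mb
gameplay capture: 21.448 Mbps × 8460 s × 1.12 = 203224.1 Mb
lecture capture: 2.908 Mbps × 6840 s × 1.12 = 22277.6 Mb
Total: 348980.9 Mb = 43622.6 MB.
= 43.62 GB.

43.6 GB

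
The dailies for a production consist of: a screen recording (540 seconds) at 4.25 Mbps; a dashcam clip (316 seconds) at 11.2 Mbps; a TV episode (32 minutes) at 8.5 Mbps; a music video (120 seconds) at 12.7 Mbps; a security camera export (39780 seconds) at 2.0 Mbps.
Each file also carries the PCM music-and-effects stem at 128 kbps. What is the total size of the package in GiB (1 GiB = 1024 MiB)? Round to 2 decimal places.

Audio: 128 kbps = 0.128 Mbps.
screen recording: 4.378 Mbps × 540 s = 2364.1 Mb
dashcam clip: 11.328 Mbps × 316 s = 3579.6 Mb
TV episode: 8.628 Mbps × 1920 s = 16565.8 Mb
music video: 12.828 Mbps × 120 s = 1539.4 Mb
security camera export: 2.128 Mbps × 39780 s = 84651.8 Mb
Total: 108700.7 Mb = 13587.6 MB.
= 12.65 GiB.

12.65 GiB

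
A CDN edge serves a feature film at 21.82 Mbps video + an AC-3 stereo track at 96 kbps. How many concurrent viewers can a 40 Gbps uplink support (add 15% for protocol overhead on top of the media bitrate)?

Audio: 96 kbps = 0.096 Mbps.
Per-viewer media rate: 21.916 Mbps.
On the wire with 15% overhead: 25.203 Mbps.
40 Gbps = 40,000 Mbps; 40,000 / 25.203 = 1587.09 → 1587 viewers.

1587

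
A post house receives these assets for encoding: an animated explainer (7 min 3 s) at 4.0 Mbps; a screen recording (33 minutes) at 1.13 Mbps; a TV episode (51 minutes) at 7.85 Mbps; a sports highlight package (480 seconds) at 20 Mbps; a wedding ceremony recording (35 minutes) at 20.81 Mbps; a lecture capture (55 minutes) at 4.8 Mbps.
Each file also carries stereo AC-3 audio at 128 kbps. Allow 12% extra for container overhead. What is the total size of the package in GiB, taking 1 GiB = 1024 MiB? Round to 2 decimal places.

12.85 GiB

Audio: 128 kbps = 0.128 Mbps.
animated explainer: 4.128 Mbps × 423 s × 1.12 = 1955.7 Mb
screen recording: 1.258 Mbps × 1980 s × 1.12 = 2789.7 Mb
TV episode: 7.978 Mbps × 3060 s × 1.12 = 27342.2 Mb
sports highlight package: 20.128 Mbps × 480 s × 1.12 = 10820.8 Mb
wedding ceremony recording: 20.938 Mbps × 2100 s × 1.12 = 49246.2 Mb
lecture capture: 4.928 Mbps × 3300 s × 1.12 = 18213.9 Mb
Total: 110368.5 Mb = 13796.1 MB.
= 12.85 GiB.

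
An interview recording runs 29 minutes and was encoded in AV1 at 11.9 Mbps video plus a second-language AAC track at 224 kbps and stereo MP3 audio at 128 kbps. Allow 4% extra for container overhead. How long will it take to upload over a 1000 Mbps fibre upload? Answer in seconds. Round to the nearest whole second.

22 seconds

29 min = 1740 s
Audio total: 224 + 128 = 352 kbps = 0.352 Mbps.
Total bitrate: 12.252 Mbps.
File: 12.252 Mbps × 1740 s = 21318.5 Mb.
With 4% container overhead: ×1.04. → 22171.2 Mb.
At 1000 Mbps: 22171.2 / 1000 = 22.2 s ≈ 22.2 seconds.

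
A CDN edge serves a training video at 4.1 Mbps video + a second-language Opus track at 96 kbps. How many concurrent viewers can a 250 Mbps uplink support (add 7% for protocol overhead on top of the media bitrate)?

55

Audio: 96 kbps = 0.096 Mbps.
Per-viewer media rate: 4.196 Mbps.
On the wire with 7% overhead: 4.490 Mbps.
250 Mbps = 250.0 Mbps; 250.0 / 4.490 = 55.68 → 55 viewers.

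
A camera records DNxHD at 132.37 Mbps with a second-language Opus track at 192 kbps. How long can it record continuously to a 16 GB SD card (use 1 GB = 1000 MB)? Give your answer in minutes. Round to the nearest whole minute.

Audio: 192 kbps = 0.192 Mbps.
Total bitrate: 132.37 + 0.192 = 132.562 Mbps.
Capacity: 16 GB = 128,000 Mb.
Recording time: 128,000 / 132.562 = 965.6 s ≈ 16.1 minutes.

16 minutes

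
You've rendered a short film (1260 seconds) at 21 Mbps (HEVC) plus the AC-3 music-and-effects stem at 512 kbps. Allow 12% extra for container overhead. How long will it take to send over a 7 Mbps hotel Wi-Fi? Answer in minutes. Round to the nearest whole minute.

72 minutes

Audio: 512 kbps = 0.512 Mbps.
Total bitrate: 21.512 Mbps.
File: 21.512 Mbps × 1260 s = 27105.1 Mb.
With 12% container overhead: ×1.12. → 30357.7 Mb.
At 7 Mbps: 30357.7 / 7 = 4336.8 s ≈ 72.3 minutes.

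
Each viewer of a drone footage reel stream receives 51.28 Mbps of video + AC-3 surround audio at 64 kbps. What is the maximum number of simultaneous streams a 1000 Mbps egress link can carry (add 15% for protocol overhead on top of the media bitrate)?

Audio: 64 kbps = 0.064 Mbps.
Per-viewer media rate: 51.344 Mbps.
On the wire with 15% overhead: 59.046 Mbps.
1000 Mbps = 1,000 Mbps; 1,000 / 59.046 = 16.94 → 16 viewers.

16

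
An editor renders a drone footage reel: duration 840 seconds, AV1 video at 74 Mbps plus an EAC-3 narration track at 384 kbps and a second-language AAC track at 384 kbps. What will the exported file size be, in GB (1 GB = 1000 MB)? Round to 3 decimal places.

Audio total: 384 + 384 = 768 kbps = 0.768 Mbps.
Total bitrate: 74 + 0.768 = 74.768 Mbps.
Stream data: 74.768 Mbps × 840 s = 62805.1 Mb.
62,805 Mb ÷ 8 = 7,851 MB → 7.851 GB.

7.851 GB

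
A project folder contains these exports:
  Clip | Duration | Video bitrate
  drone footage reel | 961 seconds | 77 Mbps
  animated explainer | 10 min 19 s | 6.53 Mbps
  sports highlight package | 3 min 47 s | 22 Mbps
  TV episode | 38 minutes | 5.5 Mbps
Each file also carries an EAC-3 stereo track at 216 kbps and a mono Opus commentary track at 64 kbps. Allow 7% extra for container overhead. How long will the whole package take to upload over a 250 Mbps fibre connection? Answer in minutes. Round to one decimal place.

6.9 minutes

Audio total: 216 + 64 = 280 kbps = 0.280 Mbps.
drone footage reel: 77.280 Mbps × 961 s × 1.07 = 79464.7 Mb
animated explainer: 6.810 Mbps × 619 s × 1.07 = 4510.5 Mb
sports highlight package: 22.280 Mbps × 227 s × 1.07 = 5411.6 Mb
TV episode: 5.780 Mbps × 2280 s × 1.07 = 14100.9 Mb
Total: 103487.7 Mb = 12936.0 MB.
At 250 Mbps: 103487.7 / 250 = 414 s ≈ 6.9 minutes.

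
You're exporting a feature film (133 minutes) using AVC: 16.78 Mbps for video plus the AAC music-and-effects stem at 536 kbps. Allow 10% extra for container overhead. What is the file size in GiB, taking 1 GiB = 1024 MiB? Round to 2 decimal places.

133 min = 7980 s
Audio: 536 kbps = 0.536 Mbps.
Total bitrate: 16.78 + 0.536 = 17.316 Mbps.
Stream data: 17.316 Mbps × 7980 s = 138181.7 Mb.
With 10% container overhead: ×1.10.
152,000 Mb = 18,999,981,000 bytes ÷ 1,073,741,824 = 17.70 GiB.

17.70 GiB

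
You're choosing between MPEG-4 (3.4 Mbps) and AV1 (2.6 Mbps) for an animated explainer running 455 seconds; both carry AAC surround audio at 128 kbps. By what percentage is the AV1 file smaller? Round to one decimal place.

Audio: 128 kbps = 0.128 Mbps.
MPEG-4: 3.528 Mbps × 455 s = 1605.2 Mb = 200.655 MB.
AV1: 2.728 Mbps × 455 s = 1241.2 Mb = 155.155 MB.
Reduction: (1 − 155.155/200.655) × 100 = 22.68%.

22.7%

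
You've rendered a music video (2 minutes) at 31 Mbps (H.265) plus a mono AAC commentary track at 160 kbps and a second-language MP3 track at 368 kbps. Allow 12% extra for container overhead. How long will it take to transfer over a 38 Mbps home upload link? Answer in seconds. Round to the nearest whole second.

2 min = 120 s
Audio total: 160 + 368 = 528 kbps = 0.528 Mbps.
Total bitrate: 31.528 Mbps.
File: 31.528 Mbps × 120 s = 3783.4 Mb.
With 12% container overhead: ×1.12. → 4237.4 Mb.
At 38 Mbps: 4237.4 / 38 = 111.5 s ≈ 112 seconds.

112 seconds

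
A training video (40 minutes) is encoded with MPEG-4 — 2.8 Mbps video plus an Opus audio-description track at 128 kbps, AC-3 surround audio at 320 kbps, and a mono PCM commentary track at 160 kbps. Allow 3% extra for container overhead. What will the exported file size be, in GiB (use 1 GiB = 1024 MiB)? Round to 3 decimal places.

0.981 GiB

40 min = 2400 s
Audio total: 128 + 320 + 160 = 608 kbps = 0.608 Mbps.
Total bitrate: 2.8 + 0.608 = 3.408 Mbps.
Stream data: 3.408 Mbps × 2400 s = 8179.2 Mb.
With 3% container overhead: ×1.03.
8,425 Mb = 1,053,072,000 bytes ÷ 1,073,741,824 = 0.9807 GiB.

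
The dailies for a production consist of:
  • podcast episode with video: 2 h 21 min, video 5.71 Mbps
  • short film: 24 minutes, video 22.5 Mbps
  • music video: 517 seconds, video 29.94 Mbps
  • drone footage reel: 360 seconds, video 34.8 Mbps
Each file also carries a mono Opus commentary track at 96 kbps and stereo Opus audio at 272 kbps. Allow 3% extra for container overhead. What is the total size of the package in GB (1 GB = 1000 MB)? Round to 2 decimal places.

14.51 GB

Audio total: 96 + 272 = 368 kbps = 0.368 Mbps.
podcast episode with video: 6.078 Mbps × 8460 s × 1.03 = 52962.5 Mb
short film: 22.868 Mbps × 1440 s × 1.03 = 33917.8 Mb
music video: 30.308 Mbps × 517 s × 1.03 = 16139.3 Mb
drone footage reel: 35.168 Mbps × 360 s × 1.03 = 13040.3 Mb
Total: 116059.9 Mb = 14507.5 MB.
= 14.51 GB.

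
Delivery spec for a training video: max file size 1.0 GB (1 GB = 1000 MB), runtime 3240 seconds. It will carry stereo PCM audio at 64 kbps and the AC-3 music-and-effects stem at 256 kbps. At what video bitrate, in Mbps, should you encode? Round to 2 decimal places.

2.15 Mbps

Budget: 1.0 GB = 8000.0 Mb.
Total bitrate budget: 8000.0 Mb / 3240 s = 2.469 Mbps.
Audio total: 64 + 256 = 320 kbps = 0.320 Mbps.
Video: 2.469 − 0.320 = 2.149 Mbps.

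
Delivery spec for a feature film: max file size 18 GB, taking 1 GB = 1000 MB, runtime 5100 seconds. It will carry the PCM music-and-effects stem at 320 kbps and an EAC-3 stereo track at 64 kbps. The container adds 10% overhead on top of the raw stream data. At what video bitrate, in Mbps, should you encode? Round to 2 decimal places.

Budget: 18 GB = 144000.0 Mb.
Stream payload after overhead: 144000.0 / 1.10 = 130909.1 Mb.
Total bitrate budget: 130909.1 Mb / 5100 s = 25.668 Mbps.
Audio total: 320 + 64 = 384 kbps = 0.384 Mbps.
Video: 25.668 − 0.384 = 25.284 Mbps.

25.28 Mbps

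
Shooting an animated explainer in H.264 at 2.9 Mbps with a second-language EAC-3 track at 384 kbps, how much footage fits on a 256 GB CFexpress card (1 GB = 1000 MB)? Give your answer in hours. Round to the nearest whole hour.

173 hours

Audio: 384 kbps = 0.384 Mbps.
Total bitrate: 2.9 + 0.384 = 3.284 Mbps.
Capacity: 256 GB = 2,048,000 Mb.
Recording time: 2,048,000 / 3.284 = 623,630 s ≈ 173 hours.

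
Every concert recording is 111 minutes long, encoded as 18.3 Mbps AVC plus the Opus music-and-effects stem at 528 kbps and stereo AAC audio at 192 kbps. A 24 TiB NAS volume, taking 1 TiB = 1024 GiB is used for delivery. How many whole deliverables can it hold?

111 min = 6660 s
Audio total: 528 + 192 = 720 kbps = 0.720 Mbps.
Total bitrate: 19.020 Mbps.
Per item: 19.020 Mbps × 6660 s = 126,673 Mb = 15,834 MB.
Capacity: 24 TiB = 211,106,233 Mb; 1666.54 items → 1666 complete.

1666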